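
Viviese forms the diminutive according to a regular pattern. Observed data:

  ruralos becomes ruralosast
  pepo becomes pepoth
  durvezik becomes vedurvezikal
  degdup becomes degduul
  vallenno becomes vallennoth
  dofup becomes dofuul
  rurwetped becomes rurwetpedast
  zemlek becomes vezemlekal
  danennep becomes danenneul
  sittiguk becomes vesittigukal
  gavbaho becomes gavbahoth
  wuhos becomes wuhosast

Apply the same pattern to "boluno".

dofup and sittiguk both have last vowel 'u' yet inflect differently (dofuul, vesittigukal), so the last vowel is not what conditions the rule; the final letter is.
"boluno" ends in -o. The stems ending in -o (pepo → pepoth, vallenno → vallennoth, gavbaho → gavbahoth) drop the final letter and add -oth.
So boluno → bolunoth.

bolunoth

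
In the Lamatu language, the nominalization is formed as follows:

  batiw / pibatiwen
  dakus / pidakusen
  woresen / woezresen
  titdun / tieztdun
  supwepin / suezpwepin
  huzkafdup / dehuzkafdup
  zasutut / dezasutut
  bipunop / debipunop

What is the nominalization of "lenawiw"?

dakus and titdun both have last vowel 'u' yet inflect differently (pidakusen, tieztdun), so the last vowel is not what conditions the rule; the final letter is.
"lenawiw" ends in -w. The one such stem in the data (batiw → pibatiwen) adds pi- … -en around the stem, so the same rule applies.
The other patterns: stems ending in -n insert -ez- after the first vowel; stems ending in -p or -t add the prefix de-.
So lenawiw → pilenawiwen.

pilenawiwen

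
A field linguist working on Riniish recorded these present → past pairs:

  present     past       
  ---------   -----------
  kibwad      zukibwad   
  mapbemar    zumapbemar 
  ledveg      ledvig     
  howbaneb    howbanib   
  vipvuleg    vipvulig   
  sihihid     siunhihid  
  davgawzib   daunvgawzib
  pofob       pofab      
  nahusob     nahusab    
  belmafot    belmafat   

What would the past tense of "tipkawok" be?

kibwad and sihihid both end in -d yet inflect differently (zukibwad, siunhihid), so the final letter is not what conditions the rule; the last vowel is.
"tipkawok" has last vowel 'o'. The stems whose last vowel is 'o' (pofob → pofab, nahusob → nahusab, belmafot → belmafat) change the last vowel to 'a'.
The other patterns: stems whose last vowel is 'a' add the prefix zu-; stems whose last vowel is 'e' change the last vowel to 'i'; stems whose last vowel is 'i' insert -un- after the first vowel.
So tipkawok → tipkawak.

tipkawak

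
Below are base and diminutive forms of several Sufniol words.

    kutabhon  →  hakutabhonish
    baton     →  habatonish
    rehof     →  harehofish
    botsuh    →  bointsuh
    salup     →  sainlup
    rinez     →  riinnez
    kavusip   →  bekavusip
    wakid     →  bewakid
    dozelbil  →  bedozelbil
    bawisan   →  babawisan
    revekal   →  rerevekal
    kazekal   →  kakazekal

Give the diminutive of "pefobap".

pepefobap

"pefobap" has last vowel 'a'. The stems whose last vowel is 'a' (bawisan → babawisan, revekal → rerevekal, kazekal → kakazekal) repeat the first consonant+vowel as a prefix.
The other patterns: stems whose last vowel is 'o' add ha- … -ish around the stem; stems whose last vowel is 'e' or 'u' insert -in- after the first vowel; stems whose last vowel is 'i' add the prefix be-.
So pefobap → pepefobap.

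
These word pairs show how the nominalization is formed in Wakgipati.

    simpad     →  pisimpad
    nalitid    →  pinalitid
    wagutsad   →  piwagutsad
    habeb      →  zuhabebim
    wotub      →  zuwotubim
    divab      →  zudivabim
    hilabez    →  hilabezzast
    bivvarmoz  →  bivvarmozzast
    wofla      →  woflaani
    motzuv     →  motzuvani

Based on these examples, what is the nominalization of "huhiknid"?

simpad and divab both have last vowel 'a' yet inflect differently (pisimpad, zudivabim), so the last vowel is not what conditions the rule; the final letter is.
"huhiknid" ends in -d. The stems ending in -d (simpad → pisimpad, nalitid → pinalitid, wagutsad → piwagutsad) add the prefix pi-.
The other patterns: stems ending in -b add zu- … -im around the stem; stems ending in -z double the final consonant and add -ast; stems ending in -a or -v add -ani.
So huhiknid → pihuhiknid.

pihuhiknid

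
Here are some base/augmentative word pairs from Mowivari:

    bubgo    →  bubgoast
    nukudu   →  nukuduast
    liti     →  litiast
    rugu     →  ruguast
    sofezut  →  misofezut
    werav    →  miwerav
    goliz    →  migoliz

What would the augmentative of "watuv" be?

miwatuv

nukudu and sofezut both have last vowel 'u' yet inflect differently (nukuduast, misofezut), so the last vowel is not what conditions the rule; whether the stem ends in a vowel or a consonant is.
"watuv" ends in a consonant. The stems ending in a consonant (sofezut → misofezut, werav → miwerav, goliz → migoliz) add the prefix mi-.
The other pattern: stems ending in a vowel add -ast.
So watuv → miwatuv.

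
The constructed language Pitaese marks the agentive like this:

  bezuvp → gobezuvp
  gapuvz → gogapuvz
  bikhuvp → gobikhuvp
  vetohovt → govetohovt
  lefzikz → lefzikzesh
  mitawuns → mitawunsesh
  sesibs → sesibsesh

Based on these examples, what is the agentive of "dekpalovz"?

gapuvz and lefzikz both end in -z yet inflect differently (gogapuvz, lefzikzesh), so the final letter is not what conditions the rule; the second-to-last letter is.
"dekpalovz" has second-to-last letter 'v'. The stems whose second-to-last letter is 'v' (bezuvp → gobezuvp, gapuvz → gogapuvz, bikhuvp → gobikhuvp) add the prefix go-.
So dekpalovz → godekpalovz.

godekpalovz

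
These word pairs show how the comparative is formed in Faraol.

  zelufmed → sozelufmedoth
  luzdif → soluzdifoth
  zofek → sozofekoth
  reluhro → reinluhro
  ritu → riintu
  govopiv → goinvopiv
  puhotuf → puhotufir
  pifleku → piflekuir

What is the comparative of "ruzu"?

ruinzu

luzdif and puhotuf both end in -f yet inflect differently (soluzdifoth, puhotufir), so the final letter is not what conditions the rule; the first letter is.
"ruzu" begins with r-. The stems beginning with r- (reluhro → reinluhro, ritu → riintu) insert -in- after the first vowel.
So ruzu → ruinzu.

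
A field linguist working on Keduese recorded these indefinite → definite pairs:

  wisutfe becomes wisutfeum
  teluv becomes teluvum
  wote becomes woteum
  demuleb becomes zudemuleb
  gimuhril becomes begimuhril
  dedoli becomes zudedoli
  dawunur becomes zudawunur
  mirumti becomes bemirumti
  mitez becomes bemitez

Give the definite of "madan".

bemadan

dedoli and mirumti both end in -i yet inflect differently (zudedoli, bemirumti), so the final letter is not what conditions the rule; the first letter is.
"madan" begins with m-. The stems beginning with m- (mirumti → bemirumti, mitez → bemitez) add the prefix be-.
The other patterns: stems beginning with t- or w- add -um; stems beginning with d- add the prefix zu-.
So madan → bemadan.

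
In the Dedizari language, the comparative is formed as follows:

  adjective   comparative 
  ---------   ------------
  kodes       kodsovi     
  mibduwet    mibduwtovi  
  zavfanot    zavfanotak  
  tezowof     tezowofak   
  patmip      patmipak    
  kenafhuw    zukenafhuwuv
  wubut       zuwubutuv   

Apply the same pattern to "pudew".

pudwovi

mibduwet and wubut both end in -t yet inflect differently (mibduwtovi, zuwubutuv), so the final letter is not what conditions the rule; the last vowel is.
"pudew" has last vowel 'e'. The stems whose last vowel is 'e' (mibduwet → mibduwtovi, kodes → kodsovi) delete the last vowel and add -ovi.
So pudew → pudwovi.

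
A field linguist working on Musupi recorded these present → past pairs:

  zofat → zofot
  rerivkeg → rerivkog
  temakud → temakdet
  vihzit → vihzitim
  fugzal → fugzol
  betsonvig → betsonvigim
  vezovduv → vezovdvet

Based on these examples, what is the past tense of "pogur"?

pogret

betsonvig and rerivkeg both end in -g yet inflect differently (betsonvigim, rerivkog), so the final letter is not what conditions the rule; the last vowel is.
"pogur" has last vowel 'u'. The stems whose last vowel is 'u' (temakud → temakdet, vezovduv → vezovdvet) delete the last vowel and add -et.
The other patterns: stems whose last vowel is 'i' add -im; stems whose last vowel is 'a' or 'e' change the last vowel to 'o'.
So pogur → pogret.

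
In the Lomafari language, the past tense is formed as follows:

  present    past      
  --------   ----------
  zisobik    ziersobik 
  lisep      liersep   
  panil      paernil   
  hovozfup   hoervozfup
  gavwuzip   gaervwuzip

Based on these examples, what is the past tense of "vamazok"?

vaermazok

Every pair shown (zisobik → ziersobik, lisep → liersep, panil → paernil, …) follows the same rule: insert -er- after the first vowel.
So vamazok → vaermazok.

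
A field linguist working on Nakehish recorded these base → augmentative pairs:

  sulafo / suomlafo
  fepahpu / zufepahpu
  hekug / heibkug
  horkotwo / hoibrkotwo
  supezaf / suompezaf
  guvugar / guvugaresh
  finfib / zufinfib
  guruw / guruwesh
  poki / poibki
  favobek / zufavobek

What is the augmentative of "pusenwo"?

puibsenwo

sulafo and horkotwo both end in -o yet inflect differently (suomlafo, hoibrkotwo), so the final letter is not what conditions the rule; the first letter is.
"pusenwo" begins with p-. The one such stem in the data (poki → poibki) inserts -ib- after the first vowel (as do horkotwo, hekug), so the same rule applies.
The other patterns: stems beginning with g- add -esh; stems beginning with s- insert -om- after the first vowel; stems beginning with f- add the prefix zu-.
So pusenwo → puibsenwo.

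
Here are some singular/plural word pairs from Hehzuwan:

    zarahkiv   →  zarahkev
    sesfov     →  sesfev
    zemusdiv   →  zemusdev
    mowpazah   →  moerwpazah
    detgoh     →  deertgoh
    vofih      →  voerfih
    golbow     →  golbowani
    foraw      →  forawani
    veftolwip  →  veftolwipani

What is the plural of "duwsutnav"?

"duwsutnav" ends in -v. The stems ending in -v (zarahkiv → zarahkev, sesfov → sesfev, zemusdiv → zemusdev) change the last vowel to 'e'.
The other patterns: stems ending in -h insert -er- after the first vowel; stems ending in -p or -w add -ani.
So duwsutnav → duwsutnev.

duwsutnev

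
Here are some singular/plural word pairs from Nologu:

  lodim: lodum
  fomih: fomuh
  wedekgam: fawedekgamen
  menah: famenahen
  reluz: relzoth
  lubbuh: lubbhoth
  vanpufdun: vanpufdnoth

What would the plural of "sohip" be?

lodim and wedekgam both end in -m yet inflect differently (lodum, fawedekgamen), so the final letter is not what conditions the rule; the last vowel is.
"sohip" has last vowel 'i'. The stems whose last vowel is 'i' (lodim → lodum, fomih → fomuh) change the last vowel to 'u'.
So sohip → sohup.

sohup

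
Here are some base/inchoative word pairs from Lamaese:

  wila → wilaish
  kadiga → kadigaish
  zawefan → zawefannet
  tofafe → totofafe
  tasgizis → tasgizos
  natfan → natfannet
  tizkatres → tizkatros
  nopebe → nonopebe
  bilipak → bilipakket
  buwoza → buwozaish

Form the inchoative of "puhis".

nopebe and tizkatres both have last vowel 'e' yet inflect differently (nonopebe, tizkatros), so the last vowel is not what conditions the rule; the final letter is.
"puhis" ends in -s. The stems ending in -s (tizkatres → tizkatros, tasgizis → tasgizos) change the last vowel to 'o'.
The other patterns: stems ending in -e repeat the first consonant+vowel as a prefix; stems ending in -a add -ish; stems ending in -k or -n double the final consonant and add -et.
So puhis → puhos.

puhos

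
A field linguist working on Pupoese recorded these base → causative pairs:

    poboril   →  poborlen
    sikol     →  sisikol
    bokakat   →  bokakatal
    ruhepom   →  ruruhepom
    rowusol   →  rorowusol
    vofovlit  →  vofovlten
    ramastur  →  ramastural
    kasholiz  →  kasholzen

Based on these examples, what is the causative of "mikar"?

"mikar" has last vowel 'a'. The one such stem in the data (bokakat → bokakatal) adds -al, so the same rule applies.
So mikar → mikaral.

mikaral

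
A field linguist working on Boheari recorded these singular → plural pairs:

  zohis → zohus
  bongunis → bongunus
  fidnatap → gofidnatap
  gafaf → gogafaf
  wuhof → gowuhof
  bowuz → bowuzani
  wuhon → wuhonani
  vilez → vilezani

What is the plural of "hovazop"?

gohovazop

wuhof and wuhon both have last vowel 'o' yet inflect differently (gowuhof, wuhonani), so the last vowel is not what conditions the rule; the final letter is.
"hovazop" ends in -p. The one such stem in the data (fidnatap → gofidnatap) adds the prefix go-, so the same rule applies.
So hovazop → gohovazop.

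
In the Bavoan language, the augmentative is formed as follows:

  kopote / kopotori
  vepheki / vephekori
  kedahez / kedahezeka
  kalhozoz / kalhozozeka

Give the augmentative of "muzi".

muzori

"muzi" ends in a vowel. The stems ending in a vowel (vepheki → vephekori, kopote → kopotori) drop the final letter and add -ori.
So muzi → muzori.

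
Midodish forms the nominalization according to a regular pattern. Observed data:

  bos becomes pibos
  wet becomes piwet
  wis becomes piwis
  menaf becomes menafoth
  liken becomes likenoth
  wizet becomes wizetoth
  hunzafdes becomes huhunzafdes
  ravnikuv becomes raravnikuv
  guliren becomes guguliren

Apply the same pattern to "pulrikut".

"pulrikut" has 3 vowels. The stems with 3 vowels (hunzafdes → huhunzafdes, ravnikuv → raravnikuv, guliren → guguliren) repeat the first consonant+vowel as a prefix.
So pulrikut → pupulrikut.

pupulrikut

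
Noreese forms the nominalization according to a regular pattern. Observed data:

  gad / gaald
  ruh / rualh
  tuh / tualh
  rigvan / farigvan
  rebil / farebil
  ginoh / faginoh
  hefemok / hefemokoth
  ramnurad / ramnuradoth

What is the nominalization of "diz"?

"diz" has 1 vowel. The stems with 1 vowel (gad → gaald, ruh → rualh, tuh → tualh) insert -al- after the first vowel.
The other patterns: stems with 2 vowels add the prefix fa-; stems with 3 vowels add -oth.
So diz → dialz.

dialz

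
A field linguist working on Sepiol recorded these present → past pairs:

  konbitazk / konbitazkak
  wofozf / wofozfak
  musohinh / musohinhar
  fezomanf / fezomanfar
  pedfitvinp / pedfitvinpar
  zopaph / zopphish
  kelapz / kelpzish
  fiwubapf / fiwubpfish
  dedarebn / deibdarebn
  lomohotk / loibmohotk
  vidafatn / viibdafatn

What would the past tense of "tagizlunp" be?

wofozf and fezomanf both end in -f yet inflect differently (wofozfak, fezomanfar), so the final letter is not what conditions the rule; the second-to-last letter is.
"tagizlunp" has second-to-last letter 'n'. The stems whose second-to-last letter is 'n' (musohinh → musohinhar, fezomanf → fezomanfar, pedfitvinp → pedfitvinpar) add -ar.
So tagizlunp → tagizlunpar.

tagizlunpar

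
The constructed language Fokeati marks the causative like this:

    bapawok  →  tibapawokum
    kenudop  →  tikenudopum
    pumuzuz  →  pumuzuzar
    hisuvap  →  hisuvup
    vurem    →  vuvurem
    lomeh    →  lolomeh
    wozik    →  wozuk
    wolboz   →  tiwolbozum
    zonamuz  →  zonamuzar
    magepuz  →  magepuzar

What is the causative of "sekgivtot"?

tisekgivtotum

zonamuz and wolboz both end in -z yet inflect differently (zonamuzar, tiwolbozum), so the final letter is not what conditions the rule; the last vowel is.
"sekgivtot" has last vowel 'o'. The stems whose last vowel is 'o' (bapawok → tibapawokum, wolboz → tiwolbozum, kenudop → tikenudopum) add ti- … -um around the stem.
The other patterns: stems whose last vowel is 'u' add -ar; stems whose last vowel is 'e' repeat the first consonant+vowel as a prefix; stems whose last vowel is 'a' or 'i' change the last vowel to 'u'.
So sekgivtot → tisekgivtotum.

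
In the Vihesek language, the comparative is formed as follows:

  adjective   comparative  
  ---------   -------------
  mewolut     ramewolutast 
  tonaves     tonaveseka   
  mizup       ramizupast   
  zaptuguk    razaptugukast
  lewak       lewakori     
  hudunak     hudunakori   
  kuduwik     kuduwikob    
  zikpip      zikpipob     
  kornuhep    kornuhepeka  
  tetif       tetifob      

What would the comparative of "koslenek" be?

koslenekeka

mizup and zikpip both end in -p yet inflect differently (ramizupast, zikpipob), so the final letter is not what conditions the rule; the last vowel is.
"koslenek" has last vowel 'e'. The stems whose last vowel is 'e' (kornuhep → kornuhepeka, tonaves → tonaveseka) add -eka.
So koslenek → koslenekeka.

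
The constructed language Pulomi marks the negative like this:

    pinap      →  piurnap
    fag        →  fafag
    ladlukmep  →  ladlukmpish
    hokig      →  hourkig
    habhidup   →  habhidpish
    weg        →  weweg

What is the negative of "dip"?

weg and hokig both end in -g yet inflect differently (weweg, hourkig), so the final letter is not what conditions the rule; the number of vowels is.
"dip" has 1 vowel. The stems with 1 vowel (weg → weweg, fag → fafag) repeat the first consonant+vowel as a prefix.
The other patterns: stems with 2 vowels insert -ur- after the first vowel; stems with 3 vowels delete the last vowel and add -ish.
So dip → didip.

didip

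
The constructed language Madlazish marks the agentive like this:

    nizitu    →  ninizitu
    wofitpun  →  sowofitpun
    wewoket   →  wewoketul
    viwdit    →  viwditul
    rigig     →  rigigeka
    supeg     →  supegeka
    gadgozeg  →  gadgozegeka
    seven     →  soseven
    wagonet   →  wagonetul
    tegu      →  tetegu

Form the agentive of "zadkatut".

wewoket and gadgozeg both have last vowel 'e' yet inflect differently (wewoketul, gadgozegeka), so the last vowel is not what conditions the rule; the final letter is.
"zadkatut" ends in -t. The stems ending in -t (viwdit → viwditul, wewoket → wewoketul, wagonet → wagonetul) add -ul.
The other patterns: stems ending in -g add -eka; stems ending in -u repeat the first consonant+vowel as a prefix; stems ending in -n add the prefix so-.
So zadkatut → zadkatutul.

zadkatutul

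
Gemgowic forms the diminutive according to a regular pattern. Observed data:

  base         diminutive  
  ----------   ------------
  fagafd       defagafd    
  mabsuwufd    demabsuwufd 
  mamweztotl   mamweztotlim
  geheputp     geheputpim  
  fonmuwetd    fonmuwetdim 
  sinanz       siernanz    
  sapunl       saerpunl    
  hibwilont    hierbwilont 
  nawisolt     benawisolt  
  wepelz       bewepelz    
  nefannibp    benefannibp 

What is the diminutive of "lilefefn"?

fagafd and fonmuwetd both end in -d yet inflect differently (defagafd, fonmuwetdim), so the final letter is not what conditions the rule; the second-to-last letter is.
"lilefefn" has second-to-last letter 'f'. The stems whose second-to-last letter is 'f' (fagafd → defagafd, mabsuwufd → demabsuwufd) add the prefix de-.
So lilefefn → delilefefn.

delilefefn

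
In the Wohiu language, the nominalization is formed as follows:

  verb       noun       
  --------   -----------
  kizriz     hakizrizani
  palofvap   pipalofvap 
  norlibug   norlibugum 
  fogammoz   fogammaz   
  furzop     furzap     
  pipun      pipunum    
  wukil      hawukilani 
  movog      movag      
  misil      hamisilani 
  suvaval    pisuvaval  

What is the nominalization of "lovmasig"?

suvaval and wukil both end in -l yet inflect differently (pisuvaval, hawukilani), so the final letter is not what conditions the rule; the last vowel is.
"lovmasig" has last vowel 'i'. The stems whose last vowel is 'i' (kizriz → hakizrizani, wukil → hawukilani, misil → hamisilani) add ha- … -ani around the stem.
The other patterns: stems whose last vowel is 'u' add -um; stems whose last vowel is 'a' add the prefix pi-; stems whose last vowel is 'o' change the last vowel to 'a'.
So lovmasig → halovmasigani.

halovmasigani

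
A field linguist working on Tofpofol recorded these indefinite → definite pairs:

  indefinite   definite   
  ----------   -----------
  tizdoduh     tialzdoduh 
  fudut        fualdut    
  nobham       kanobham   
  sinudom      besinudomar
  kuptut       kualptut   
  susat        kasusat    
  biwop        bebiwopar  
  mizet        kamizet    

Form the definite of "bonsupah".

kabonsupah

sinudom and nobham both end in -m yet inflect differently (besinudomar, kanobham), so the final letter is not what conditions the rule; the last vowel is.
"bonsupah" has last vowel 'a'. The stems whose last vowel is 'a' (nobham → kanobham, susat → kasusat) add the prefix ka-.
The other patterns: stems whose last vowel is 'u' insert -al- after the first vowel; stems whose last vowel is 'o' add be- … -ar around the stem.
So bonsupah → kabonsupah.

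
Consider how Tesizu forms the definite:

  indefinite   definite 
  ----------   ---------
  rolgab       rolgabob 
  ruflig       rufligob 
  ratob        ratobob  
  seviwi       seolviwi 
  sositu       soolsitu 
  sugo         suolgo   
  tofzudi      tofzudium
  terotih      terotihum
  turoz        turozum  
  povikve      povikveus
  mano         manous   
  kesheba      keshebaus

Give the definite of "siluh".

seviwi and tofzudi both end in -i yet inflect differently (seolviwi, tofzudium), so the final letter is not what conditions the rule; the first letter is.
"siluh" begins with s-. The stems beginning with s- (seviwi → seolviwi, sositu → soolsitu, sugo → suolgo) insert -ol- after the first vowel.
So siluh → siolluh.

siolluh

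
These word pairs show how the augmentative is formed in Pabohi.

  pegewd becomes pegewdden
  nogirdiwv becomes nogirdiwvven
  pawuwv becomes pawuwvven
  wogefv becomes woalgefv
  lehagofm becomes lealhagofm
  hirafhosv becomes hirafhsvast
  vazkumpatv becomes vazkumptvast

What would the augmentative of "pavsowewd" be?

pavsowewdden

"pavsowewd" has second-to-last letter 'w'. The stems whose second-to-last letter is 'w' (pegewd → pegewdden, nogirdiwv → nogirdiwvven, pawuwv → pawuwvven) double the final consonant and add -en.
So pavsowewd → pavsowewdden.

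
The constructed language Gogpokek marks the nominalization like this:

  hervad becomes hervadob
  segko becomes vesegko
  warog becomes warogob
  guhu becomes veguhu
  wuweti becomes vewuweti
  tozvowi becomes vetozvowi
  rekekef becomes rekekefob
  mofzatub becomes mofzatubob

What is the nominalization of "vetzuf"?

vetzufob

mofzatub and guhu both have last vowel 'u' yet inflect differently (mofzatubob, veguhu), so the last vowel is not what conditions the rule; whether the stem ends in a vowel or a consonant is.
"vetzuf" ends in a consonant. The stems ending in a consonant (warog → warogob, mofzatub → mofzatubob, hervad → hervadob) add -ob.
The other pattern: stems ending in a vowel add the prefix ve-.
So vetzuf → vetzufob.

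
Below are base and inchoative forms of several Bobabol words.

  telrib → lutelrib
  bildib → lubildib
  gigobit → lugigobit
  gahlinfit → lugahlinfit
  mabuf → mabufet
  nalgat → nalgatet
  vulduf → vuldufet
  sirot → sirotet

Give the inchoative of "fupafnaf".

fupafnafet

"fupafnaf" has last vowel 'a'. The one such stem in the data (nalgat → nalgatet) adds -et, so the same rule applies.
So fupafnaf → fupafnafet.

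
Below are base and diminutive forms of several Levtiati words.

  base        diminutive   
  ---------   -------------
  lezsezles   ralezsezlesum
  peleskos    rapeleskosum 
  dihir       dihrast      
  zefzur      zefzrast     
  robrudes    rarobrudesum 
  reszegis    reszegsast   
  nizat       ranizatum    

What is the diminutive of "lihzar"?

"lihzar" has last vowel 'a'. The one such stem in the data (nizat → ranizatum) adds ra- … -um around the stem, so the same rule applies.
So lihzar → ralihzarum.

ralihzarum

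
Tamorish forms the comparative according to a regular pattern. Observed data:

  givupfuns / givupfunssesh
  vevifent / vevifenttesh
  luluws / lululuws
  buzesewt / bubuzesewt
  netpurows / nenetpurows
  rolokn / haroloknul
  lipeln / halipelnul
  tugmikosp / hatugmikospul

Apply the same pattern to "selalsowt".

givupfuns and luluws both end in -s yet inflect differently (givupfunssesh, lululuws), so the final letter is not what conditions the rule; the second-to-last letter is.
"selalsowt" has second-to-last letter 'w'. The stems whose second-to-last letter is 'w' (luluws → lululuws, buzesewt → bubuzesewt, netpurows → nenetpurows) repeat the first consonant+vowel as a prefix.
The other patterns: stems whose second-to-last letter is 'n' double the final consonant and add -esh; stems whose second-to-last letter is 'k', 'l' or 's' add ha- … -ul around the stem.
So selalsowt → seselalsowt.

seselalsowt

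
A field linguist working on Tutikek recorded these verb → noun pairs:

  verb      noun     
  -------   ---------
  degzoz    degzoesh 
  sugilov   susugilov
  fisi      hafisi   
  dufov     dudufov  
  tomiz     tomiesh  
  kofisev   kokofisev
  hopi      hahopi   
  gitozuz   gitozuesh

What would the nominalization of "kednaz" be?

kednaesh

"kednaz" ends in -z. The stems ending in -z (tomiz → tomiesh, gitozuz → gitozuesh, degzoz → degzoesh) drop the final letter and add -esh.
So kednaz → kednaesh.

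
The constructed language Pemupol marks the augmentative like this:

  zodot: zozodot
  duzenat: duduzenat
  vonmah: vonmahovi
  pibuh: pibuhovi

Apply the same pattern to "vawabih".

vawabihovi

"vawabih" ends in -h. The stems ending in -h (vonmah → vonmahovi, pibuh → pibuhovi) add -ovi.
The other pattern: stems ending in -t repeat the first consonant+vowel as a prefix.
So vawabih → vawabihovi.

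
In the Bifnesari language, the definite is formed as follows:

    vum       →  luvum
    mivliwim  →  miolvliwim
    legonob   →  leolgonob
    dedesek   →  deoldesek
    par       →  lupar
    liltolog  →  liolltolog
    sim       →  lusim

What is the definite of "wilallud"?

wiollallud

mivliwim and sim both end in -m yet inflect differently (miolvliwim, lusim), so the final letter is not what conditions the rule; the number of vowels is.
"wilallud" has 3 vowels. The stems with 3 vowels (legonob → leolgonob, dedesek → deoldesek, mivliwim → miolvliwim) insert -ol- after the first vowel.
The other pattern: stems with 1 vowel add the prefix lu-.
So wilallud → wiollallud.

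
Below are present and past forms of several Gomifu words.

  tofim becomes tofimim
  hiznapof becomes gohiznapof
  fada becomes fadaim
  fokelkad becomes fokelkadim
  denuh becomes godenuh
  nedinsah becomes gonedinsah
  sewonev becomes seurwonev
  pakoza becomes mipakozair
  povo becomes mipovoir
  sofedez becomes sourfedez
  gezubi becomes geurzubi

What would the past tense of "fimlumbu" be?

pakoza and fada both end in -a yet inflect differently (mipakozair, fadaim), so the final letter is not what conditions the rule; the first letter is.
"fimlumbu" begins with f-. The stems beginning with f- (fokelkad → fokelkadim, fada → fadaim) add -im.
The other patterns: stems beginning with g- or s- insert -ur- after the first vowel; stems beginning with p- add mi- … -ir around the stem; stems beginning with d-, h- or n- add the prefix go-.
So fimlumbu → fimlumbuim.

fimlumbuim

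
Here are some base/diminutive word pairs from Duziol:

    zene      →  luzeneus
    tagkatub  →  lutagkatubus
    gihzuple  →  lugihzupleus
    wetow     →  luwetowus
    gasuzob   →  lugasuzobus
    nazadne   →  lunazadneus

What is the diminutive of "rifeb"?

Every pair shown (zene → luzeneus, tagkatub → lutagkatubus, gihzuple → lugihzupleus, …) follows the same rule: add lu- … -us around the stem.
So rifeb → lurifebus.

lurifebus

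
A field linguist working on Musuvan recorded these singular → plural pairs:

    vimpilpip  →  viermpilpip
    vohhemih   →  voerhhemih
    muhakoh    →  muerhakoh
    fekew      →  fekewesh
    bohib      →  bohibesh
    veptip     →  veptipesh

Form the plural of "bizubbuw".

"bizubbuw" has 3 vowels. The stems with 3 vowels (vimpilpip → viermpilpip, vohhemih → voerhhemih, muhakoh → muerhakoh) insert -er- after the first vowel.
The other pattern: stems with 2 vowels add -esh.
So bizubbuw → bierzubbuw.

bierzubbuw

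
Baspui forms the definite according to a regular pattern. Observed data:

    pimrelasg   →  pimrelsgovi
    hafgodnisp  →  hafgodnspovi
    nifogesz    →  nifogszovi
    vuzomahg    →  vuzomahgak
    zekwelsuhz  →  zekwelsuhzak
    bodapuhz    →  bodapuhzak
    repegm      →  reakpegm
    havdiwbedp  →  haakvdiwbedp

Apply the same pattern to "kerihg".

kerihgak

pimrelasg and vuzomahg both end in -g yet inflect differently (pimrelsgovi, vuzomahgak), so the final letter is not what conditions the rule; the second-to-last letter is.
"kerihg" has second-to-last letter 'h'. The stems whose second-to-last letter is 'h' (vuzomahg → vuzomahgak, zekwelsuhz → zekwelsuhzak, bodapuhz → bodapuhzak) add -ak.
The other patterns: stems whose second-to-last letter is 's' delete the last vowel and add -ovi; stems whose second-to-last letter is 'd' or 'g' insert -ak- after the first vowel.
So kerihg → kerihgak.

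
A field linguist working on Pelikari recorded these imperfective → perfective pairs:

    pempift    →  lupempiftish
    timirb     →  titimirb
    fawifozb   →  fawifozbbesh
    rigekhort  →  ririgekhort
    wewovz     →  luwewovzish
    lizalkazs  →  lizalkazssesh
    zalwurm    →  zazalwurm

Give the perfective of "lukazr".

lukazrresh

fawifozb and timirb both end in -b yet inflect differently (fawifozbbesh, titimirb), so the final letter is not what conditions the rule; the second-to-last letter is.
"lukazr" has second-to-last letter 'z'. The stems whose second-to-last letter is 'z' (fawifozb → fawifozbbesh, lizalkazs → lizalkazssesh) double the final consonant and add -esh.
The other patterns: stems whose second-to-last letter is 'r' repeat the first consonant+vowel as a prefix; stems whose second-to-last letter is 'f' or 'v' add lu- … -ish around the stem.
So lukazr → lukazrresh.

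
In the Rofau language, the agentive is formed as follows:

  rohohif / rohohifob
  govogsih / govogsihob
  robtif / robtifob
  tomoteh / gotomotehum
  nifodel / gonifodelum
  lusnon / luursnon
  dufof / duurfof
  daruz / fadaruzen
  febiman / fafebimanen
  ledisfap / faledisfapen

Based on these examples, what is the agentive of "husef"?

gohusefum

govogsih and tomoteh both end in -h yet inflect differently (govogsihob, gotomotehum), so the final letter is not what conditions the rule; the last vowel is.
"husef" has last vowel 'e'. The stems whose last vowel is 'e' (tomoteh → gotomotehum, nifodel → gonifodelum) add go- … -um around the stem.
So husef → gohusefum.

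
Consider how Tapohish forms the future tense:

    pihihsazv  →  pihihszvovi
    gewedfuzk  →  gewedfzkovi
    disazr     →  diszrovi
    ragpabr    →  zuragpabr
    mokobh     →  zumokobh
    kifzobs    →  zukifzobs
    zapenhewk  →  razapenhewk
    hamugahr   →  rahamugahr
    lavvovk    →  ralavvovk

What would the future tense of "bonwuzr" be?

"bonwuzr" has second-to-last letter 'z'. The stems whose second-to-last letter is 'z' (pihihsazv → pihihszvovi, gewedfuzk → gewedfzkovi, disazr → diszrovi) delete the last vowel and add -ovi.
The other patterns: stems whose second-to-last letter is 'b' add the prefix zu-; stems whose second-to-last letter is 'h', 'v' or 'w' add the prefix ra-.
So bonwuzr → bonwzrovi.

bonwzrovi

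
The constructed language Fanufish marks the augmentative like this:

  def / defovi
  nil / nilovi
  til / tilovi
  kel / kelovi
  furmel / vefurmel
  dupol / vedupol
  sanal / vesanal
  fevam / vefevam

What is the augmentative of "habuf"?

nil and furmel both end in -l yet inflect differently (nilovi, vefurmel), so the final letter is not what conditions the rule; the number of vowels is.
"habuf" has 2 vowels. The stems with 2 vowels (furmel → vefurmel, dupol → vedupol, sanal → vesanal) add the prefix ve-.
So habuf → vehabuf.

vehabuf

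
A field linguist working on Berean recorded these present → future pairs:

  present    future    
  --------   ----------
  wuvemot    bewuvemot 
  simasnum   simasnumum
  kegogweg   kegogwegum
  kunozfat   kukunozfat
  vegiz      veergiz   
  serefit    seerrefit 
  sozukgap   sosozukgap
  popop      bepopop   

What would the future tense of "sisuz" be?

sisuzum

kunozfat and wuvemot both end in -t yet inflect differently (kukunozfat, bewuvemot), so the final letter is not what conditions the rule; the last vowel is.
"sisuz" has last vowel 'u'. The one such stem in the data (simasnum → simasnumum) adds -um, so the same rule applies.
So sisuz → sisuzum.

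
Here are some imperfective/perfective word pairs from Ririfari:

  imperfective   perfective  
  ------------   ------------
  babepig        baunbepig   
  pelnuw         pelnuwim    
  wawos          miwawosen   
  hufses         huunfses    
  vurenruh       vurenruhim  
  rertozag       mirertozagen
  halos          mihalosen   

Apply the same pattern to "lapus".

rertozag and babepig both end in -g yet inflect differently (mirertozagen, baunbepig), so the final letter is not what conditions the rule; the last vowel is.
"lapus" has last vowel 'u'. The stems whose last vowel is 'u' (pelnuw → pelnuwim, vurenruh → vurenruhim) add -im.
The other patterns: stems whose last vowel is 'a' or 'o' add mi- … -en around the stem; stems whose last vowel is 'e' or 'i' insert -un- after the first vowel.
So lapus → lapusim.

lapusim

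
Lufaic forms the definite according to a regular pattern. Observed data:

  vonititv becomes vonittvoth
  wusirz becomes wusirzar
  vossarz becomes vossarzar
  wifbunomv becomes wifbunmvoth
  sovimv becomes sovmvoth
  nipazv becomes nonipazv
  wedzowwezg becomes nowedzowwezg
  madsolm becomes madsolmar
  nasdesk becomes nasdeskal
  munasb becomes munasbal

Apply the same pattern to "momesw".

nipazv and vonititv both end in -v yet inflect differently (nonipazv, vonittvoth), so the final letter is not what conditions the rule; the second-to-last letter is.
"momesw" has second-to-last letter 's'. The stems whose second-to-last letter is 's' (munasb → munasbal, nasdesk → nasdeskal) add -al.
So momesw → momeswal.

momeswal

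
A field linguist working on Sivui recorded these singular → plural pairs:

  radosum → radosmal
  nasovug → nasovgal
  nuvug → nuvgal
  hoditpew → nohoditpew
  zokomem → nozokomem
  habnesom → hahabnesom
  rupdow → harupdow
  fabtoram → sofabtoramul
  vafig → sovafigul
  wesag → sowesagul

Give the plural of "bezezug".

bezezgal

radosum and zokomem both end in -m yet inflect differently (radosmal, nozokomem), so the final letter is not what conditions the rule; the last vowel is.
"bezezug" has last vowel 'u'. The stems whose last vowel is 'u' (radosum → radosmal, nasovug → nasovgal, nuvug → nuvgal) delete the last vowel and add -al.
The other patterns: stems whose last vowel is 'e' add the prefix no-; stems whose last vowel is 'o' add the prefix ha-; stems whose last vowel is 'a' or 'i' add so- … -ul around the stem.
So bezezug → bezezgal.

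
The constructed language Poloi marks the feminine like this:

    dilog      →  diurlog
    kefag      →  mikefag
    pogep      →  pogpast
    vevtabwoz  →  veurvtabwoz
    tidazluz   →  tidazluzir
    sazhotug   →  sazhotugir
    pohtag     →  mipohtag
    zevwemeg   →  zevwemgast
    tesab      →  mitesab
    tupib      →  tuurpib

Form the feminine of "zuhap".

tidazluz and vevtabwoz both end in -z yet inflect differently (tidazluzir, veurvtabwoz), so the final letter is not what conditions the rule; the last vowel is.
"zuhap" has last vowel 'a'. The stems whose last vowel is 'a' (tesab → mitesab, pohtag → mipohtag, kefag → mikefag) add the prefix mi-.
The other patterns: stems whose last vowel is 'u' add -ir; stems whose last vowel is 'i' or 'o' insert -ur- after the first vowel; stems whose last vowel is 'e' delete the last vowel and add -ast.
So zuhap → mizuhap.

mizuhap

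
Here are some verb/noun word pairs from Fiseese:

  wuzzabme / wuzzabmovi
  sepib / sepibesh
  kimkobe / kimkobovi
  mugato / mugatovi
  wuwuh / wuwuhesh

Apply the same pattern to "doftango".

"doftango" ends in a vowel. The stems ending in a vowel (kimkobe → kimkobovi, mugato → mugatovi, wuzzabme → wuzzabmovi) drop the final letter and add -ovi.
So doftango → doftangovi.

doftangovi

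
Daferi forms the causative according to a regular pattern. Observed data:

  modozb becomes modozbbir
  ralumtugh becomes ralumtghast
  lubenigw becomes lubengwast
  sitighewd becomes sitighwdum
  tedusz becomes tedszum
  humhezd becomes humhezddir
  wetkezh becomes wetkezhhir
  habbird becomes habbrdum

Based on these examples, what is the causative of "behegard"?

behegrdum

wetkezh and ralumtugh both end in -h yet inflect differently (wetkezhhir, ralumtghast), so the final letter is not what conditions the rule; the second-to-last letter is.
"behegard" has second-to-last letter 'r'. The one such stem in the data (habbird → habbrdum) deletes the last vowel and adds -um (as do sitighewd, tedusz), so the same rule applies.
The other patterns: stems whose second-to-last letter is 'z' double the final consonant and add -ir; stems whose second-to-last letter is 'g' delete the last vowel and add -ast.
So behegard → behegrdum.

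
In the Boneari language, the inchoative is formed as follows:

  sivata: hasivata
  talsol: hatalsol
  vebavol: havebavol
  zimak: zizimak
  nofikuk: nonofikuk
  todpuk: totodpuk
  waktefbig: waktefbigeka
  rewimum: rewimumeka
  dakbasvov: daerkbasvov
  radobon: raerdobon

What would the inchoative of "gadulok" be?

sivata and zimak both have last vowel 'a' yet inflect differently (hasivata, zizimak), so the last vowel is not what conditions the rule; the final letter is.
"gadulok" ends in -k. The stems ending in -k (zimak → zizimak, nofikuk → nonofikuk, todpuk → totodpuk) repeat the first consonant+vowel as a prefix.
So gadulok → gagadulok.

gagadulok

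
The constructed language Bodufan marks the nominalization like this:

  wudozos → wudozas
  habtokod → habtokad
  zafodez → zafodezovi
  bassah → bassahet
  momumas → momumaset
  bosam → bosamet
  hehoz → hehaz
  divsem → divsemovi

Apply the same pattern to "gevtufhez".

gevtufhezovi

"gevtufhez" has last vowel 'e'. The stems whose last vowel is 'e' (divsem → divsemovi, zafodez → zafodezovi) add -ovi.
The other patterns: stems whose last vowel is 'a' add -et; stems whose last vowel is 'o' change the last vowel to 'a'.
So gevtufhez → gevtufhezovi.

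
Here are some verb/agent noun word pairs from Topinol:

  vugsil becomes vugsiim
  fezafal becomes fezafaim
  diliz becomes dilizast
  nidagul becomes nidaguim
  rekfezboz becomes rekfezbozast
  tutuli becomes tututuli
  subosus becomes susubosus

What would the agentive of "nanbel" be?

diliz and vugsil both have last vowel 'i' yet inflect differently (dilizast, vugsiim), so the last vowel is not what conditions the rule; the final letter is.
"nanbel" ends in -l. The stems ending in -l (fezafal → fezafaim, nidagul → nidaguim, vugsil → vugsiim) drop the final letter and add -im.
The other patterns: stems ending in -z add -ast; stems ending in -i or -s repeat the first consonant+vowel as a prefix.
So nanbel → nanbeim.

nanbeim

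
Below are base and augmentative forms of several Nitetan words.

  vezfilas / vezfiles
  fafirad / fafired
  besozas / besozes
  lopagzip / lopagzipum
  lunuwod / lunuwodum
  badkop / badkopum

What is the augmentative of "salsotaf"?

fafirad and lunuwod both end in -d yet inflect differently (fafired, lunuwodum), so the final letter is not what conditions the rule; the last vowel is.
"salsotaf" has last vowel 'a'. The stems whose last vowel is 'a' (vezfilas → vezfiles, fafirad → fafired, besozas → besozes) change the last vowel to 'e'.
So salsotaf → salsotef.

salsotef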